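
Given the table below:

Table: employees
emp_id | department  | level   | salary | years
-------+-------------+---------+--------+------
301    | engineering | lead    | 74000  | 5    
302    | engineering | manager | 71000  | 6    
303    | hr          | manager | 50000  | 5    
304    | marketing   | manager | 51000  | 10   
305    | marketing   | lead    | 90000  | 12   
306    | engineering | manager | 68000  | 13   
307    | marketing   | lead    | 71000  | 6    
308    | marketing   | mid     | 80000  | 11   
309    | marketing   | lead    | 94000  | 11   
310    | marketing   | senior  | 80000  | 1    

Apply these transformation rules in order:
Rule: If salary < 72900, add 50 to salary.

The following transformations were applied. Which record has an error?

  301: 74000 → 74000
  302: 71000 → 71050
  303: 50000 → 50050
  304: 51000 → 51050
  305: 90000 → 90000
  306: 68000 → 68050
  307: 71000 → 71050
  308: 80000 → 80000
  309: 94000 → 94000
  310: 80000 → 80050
Record 310 has an error. The correct transformed value should be 80000, not 80050.

Step 1: Check each record against the rule
Step 2: Record 310 has salary = 80000
Step 3: Since 80000 >= 72900, the bonus should not have been applied
Step 4: Correct value = 80000, but claimed value = 80050
Conclusion: Record 310 has the error.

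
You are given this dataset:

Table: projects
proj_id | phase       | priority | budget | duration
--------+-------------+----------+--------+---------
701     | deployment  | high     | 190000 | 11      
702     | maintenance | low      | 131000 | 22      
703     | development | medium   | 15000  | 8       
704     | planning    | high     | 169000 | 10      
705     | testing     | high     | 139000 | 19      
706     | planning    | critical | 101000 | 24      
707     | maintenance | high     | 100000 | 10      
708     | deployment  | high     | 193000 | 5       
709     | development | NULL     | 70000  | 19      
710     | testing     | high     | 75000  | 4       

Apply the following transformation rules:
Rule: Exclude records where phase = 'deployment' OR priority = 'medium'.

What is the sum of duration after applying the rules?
108

Step 1: Find records where phase = 'deployment' OR priority = 'medium'
Step 2: 3 records match, summing to 24
Step 3: Original sum: 132
Step 4: Remaining sum = 132 - 24 = 108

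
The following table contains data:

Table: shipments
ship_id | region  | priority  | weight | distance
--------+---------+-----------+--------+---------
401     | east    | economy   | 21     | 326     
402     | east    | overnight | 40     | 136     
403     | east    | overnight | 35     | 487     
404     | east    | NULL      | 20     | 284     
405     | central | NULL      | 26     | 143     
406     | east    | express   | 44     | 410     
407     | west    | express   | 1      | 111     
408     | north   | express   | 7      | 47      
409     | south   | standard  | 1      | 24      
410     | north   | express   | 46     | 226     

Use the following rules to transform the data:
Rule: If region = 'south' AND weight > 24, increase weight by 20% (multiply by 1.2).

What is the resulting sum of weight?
241

Step 1: Find records where region = 'south' AND weight > 24
Step 2: 0 records match, summing to 0
Step 3: After multiplier: 0 × 1.2 = 0.0
Step 4: Unaffected records sum: 241
Step 5: Final sum = 0.0 + 241 = 241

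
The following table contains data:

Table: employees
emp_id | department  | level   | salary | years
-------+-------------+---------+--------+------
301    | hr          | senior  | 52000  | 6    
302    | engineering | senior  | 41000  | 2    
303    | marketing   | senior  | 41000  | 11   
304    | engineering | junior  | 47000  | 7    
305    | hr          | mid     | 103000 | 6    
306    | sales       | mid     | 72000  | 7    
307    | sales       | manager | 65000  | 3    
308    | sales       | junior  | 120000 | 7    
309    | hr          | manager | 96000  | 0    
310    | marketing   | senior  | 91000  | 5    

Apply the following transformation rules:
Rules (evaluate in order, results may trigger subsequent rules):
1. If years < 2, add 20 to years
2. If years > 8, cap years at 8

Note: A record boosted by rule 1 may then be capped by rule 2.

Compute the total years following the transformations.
59

Step 1: Apply rule 1 to records with years < 2
  - 1 records get bonus of 20
  - Of these, 1 records then exceed 8 and get capped
Step 2: Apply rule 2 to records with years > 8
  - 1 records (original) are capped
Step 3: Calculate final sum = 59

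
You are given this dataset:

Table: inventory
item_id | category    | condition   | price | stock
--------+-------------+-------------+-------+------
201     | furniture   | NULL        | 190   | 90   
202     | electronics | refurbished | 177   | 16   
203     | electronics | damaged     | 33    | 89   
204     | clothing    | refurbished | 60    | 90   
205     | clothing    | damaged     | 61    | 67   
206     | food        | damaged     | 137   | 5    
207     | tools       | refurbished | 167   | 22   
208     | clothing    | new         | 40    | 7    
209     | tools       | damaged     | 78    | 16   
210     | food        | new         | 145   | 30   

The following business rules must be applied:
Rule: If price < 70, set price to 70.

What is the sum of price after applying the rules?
1174

Step 1: 4 records have price < 70
Step 2: These records originally summed to 194
Step 3: After setting to minimum: 4 × 70 = 280
Step 4: Unaffected records sum: 894
Step 5: Final sum = 280 + 894 = 1174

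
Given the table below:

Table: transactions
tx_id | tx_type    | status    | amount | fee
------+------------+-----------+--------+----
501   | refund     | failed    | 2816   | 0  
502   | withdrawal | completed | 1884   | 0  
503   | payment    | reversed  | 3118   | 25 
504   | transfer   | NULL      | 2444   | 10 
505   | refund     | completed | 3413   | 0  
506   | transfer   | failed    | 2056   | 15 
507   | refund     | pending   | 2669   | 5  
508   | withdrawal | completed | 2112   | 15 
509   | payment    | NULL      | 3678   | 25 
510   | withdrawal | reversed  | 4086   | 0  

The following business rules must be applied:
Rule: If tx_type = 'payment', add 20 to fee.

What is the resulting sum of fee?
135

Step 1: Count records where tx_type = 'payment': 2
Step 2: Total bonus added: 2 × 20 = 40
Step 3: Original sum of fee: 95
Step 4: Final sum = 95 + 40 = 135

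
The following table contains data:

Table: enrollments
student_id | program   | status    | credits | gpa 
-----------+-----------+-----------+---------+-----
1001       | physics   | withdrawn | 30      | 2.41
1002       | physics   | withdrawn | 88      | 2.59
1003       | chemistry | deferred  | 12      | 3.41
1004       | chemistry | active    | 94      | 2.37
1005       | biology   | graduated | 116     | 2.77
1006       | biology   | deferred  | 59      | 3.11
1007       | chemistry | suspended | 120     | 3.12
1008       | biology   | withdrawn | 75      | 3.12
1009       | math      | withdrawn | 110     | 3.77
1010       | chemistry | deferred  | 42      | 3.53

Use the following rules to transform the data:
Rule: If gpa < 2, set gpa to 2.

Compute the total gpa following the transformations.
30.2

Step 1: 0 records have gpa < 2
Step 2: These records originally summed to 0
Step 3: After setting to minimum: 0 × 2 = 0
Step 4: Unaffected records sum: 30.2
Step 5: Final sum = 0 + 30.2 = 30.2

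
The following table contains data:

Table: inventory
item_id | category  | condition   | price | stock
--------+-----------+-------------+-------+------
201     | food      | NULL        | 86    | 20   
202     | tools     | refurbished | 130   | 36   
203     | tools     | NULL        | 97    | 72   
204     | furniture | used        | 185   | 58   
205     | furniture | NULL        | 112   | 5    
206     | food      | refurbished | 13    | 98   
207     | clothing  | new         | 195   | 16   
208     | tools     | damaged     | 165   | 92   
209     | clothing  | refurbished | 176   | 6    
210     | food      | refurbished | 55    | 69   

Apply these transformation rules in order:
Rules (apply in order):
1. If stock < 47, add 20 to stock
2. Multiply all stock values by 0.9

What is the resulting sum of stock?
514.8

Step 1: Apply Rule 1 - Add 20 to records with stock < 47
  - 5 records affected: 83 + (5 × 20) = 183
  - Unaffected records: 389
  - Sum after Rule 1: 572
Step 2: Apply Rule 2 - Multiply all by 0.9
  - 572 × 0.9 = 514.8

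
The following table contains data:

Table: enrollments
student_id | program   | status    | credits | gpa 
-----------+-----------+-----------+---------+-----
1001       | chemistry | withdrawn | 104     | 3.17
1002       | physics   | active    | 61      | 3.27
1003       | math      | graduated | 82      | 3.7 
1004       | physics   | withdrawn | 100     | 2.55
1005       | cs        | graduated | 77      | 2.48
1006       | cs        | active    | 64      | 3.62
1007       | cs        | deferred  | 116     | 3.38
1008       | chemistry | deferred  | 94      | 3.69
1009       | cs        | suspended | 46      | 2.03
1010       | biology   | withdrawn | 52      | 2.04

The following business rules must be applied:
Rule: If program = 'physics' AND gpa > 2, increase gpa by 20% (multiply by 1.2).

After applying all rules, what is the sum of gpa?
31.09

Step 1: Find records where program = 'physics' AND gpa > 2
Step 2: 2 records match, summing to 5.82
Step 3: After multiplier: 5.82 × 1.2 = 6.98
Step 4: Unaffected records sum: 24.11
Step 5: Final sum = 6.98 + 24.11 = 31.09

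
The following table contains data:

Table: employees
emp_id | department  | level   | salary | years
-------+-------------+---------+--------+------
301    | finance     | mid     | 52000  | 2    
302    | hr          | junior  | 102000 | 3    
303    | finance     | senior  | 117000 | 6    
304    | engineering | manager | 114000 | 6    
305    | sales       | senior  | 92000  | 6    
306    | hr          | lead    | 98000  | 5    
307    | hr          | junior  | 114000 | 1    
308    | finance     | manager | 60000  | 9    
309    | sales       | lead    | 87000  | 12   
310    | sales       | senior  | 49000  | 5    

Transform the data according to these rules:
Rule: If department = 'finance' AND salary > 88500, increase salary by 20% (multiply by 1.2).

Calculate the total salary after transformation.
908400.0

Step 1: Find records where department = 'finance' AND salary > 88500
Step 2: 1 records match, summing to 117000
Step 3: After multiplier: 117000 × 1.2 = 140400.0
Step 4: Unaffected records sum: 768000
Step 5: Final sum = 140400.0 + 768000 = 908400.0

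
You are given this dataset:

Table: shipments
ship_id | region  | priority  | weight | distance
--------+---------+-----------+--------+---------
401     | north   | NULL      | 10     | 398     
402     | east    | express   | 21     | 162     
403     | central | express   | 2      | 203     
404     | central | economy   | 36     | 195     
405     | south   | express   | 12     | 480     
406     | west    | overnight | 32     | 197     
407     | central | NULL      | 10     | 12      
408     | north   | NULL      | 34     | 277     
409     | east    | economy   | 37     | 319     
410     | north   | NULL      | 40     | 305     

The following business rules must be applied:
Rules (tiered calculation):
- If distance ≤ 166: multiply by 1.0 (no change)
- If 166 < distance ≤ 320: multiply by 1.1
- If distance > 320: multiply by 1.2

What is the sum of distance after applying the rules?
2873.2

Step 1: Tier 1 (distance ≤ 166): 2 records, sum = 174 × 1.0 = 174.0
Step 2: Tier 2 (166 < distance ≤ 320): 6 records, sum = 1496 × 1.1 = 1645.6
Step 3: Tier 3 (distance > 320): 2 records, sum = 878 × 1.2 = 1053.6
Step 4: Final sum = 174.0 + 1645.6 + 1053.6 = 2873.2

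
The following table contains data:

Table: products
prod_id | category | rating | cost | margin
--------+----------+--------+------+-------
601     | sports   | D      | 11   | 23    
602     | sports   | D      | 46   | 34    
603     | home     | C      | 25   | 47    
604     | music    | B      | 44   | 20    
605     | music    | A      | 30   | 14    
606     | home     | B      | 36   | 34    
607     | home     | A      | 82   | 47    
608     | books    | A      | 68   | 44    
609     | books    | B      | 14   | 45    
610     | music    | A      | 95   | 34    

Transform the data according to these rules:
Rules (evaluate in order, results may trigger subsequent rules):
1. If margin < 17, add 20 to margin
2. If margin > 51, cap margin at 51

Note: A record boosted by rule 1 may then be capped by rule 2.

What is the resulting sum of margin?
362

Step 1: Apply rule 1 to records with margin < 17
  - 1 records get bonus of 20
  - Of these, 0 records then exceed 51 and get capped
Step 2: Apply rule 2 to records with margin > 51
  - 0 records (original) are capped
Step 3: Calculate final sum = 362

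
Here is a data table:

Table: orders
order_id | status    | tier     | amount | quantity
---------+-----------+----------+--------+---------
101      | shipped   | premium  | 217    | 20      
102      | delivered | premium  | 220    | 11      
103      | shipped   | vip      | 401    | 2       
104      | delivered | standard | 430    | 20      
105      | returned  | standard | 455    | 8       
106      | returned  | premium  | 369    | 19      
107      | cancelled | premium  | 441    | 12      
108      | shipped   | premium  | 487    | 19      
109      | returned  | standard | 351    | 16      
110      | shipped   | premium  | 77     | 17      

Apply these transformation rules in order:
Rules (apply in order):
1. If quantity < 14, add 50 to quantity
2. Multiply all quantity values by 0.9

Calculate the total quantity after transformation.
309.6

Step 1: Apply Rule 1 - Add 50 to records with quantity < 14
  - 4 records affected: 33 + (4 × 50) = 233
  - Unaffected records: 111
  - Sum after Rule 1: 344
Step 2: Apply Rule 2 - Multiply all by 0.9
  - 344 × 0.9 = 309.6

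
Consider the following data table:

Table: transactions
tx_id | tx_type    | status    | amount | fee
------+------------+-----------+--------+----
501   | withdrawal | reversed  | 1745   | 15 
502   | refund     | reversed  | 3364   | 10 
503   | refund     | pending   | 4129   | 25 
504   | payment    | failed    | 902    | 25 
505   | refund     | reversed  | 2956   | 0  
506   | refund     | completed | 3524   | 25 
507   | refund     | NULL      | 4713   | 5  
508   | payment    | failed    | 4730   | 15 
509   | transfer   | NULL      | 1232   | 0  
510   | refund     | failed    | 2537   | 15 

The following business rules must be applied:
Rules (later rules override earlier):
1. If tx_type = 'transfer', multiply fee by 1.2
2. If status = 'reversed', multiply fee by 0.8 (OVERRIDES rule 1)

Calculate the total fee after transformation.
130.0

Step 1: Rule 2 takes priority for records with status = 'reversed'
  - 3 records: 25 × 0.8 = 20.0
Step 2: Rule 1 applies to remaining records with tx_type = 'transfer'
  - 1 records: 0 × 1.2 = 0.0
Step 3: Other records unchanged: 110
Step 4: Final sum = 20.0 + 0.0 + 110 = 130.0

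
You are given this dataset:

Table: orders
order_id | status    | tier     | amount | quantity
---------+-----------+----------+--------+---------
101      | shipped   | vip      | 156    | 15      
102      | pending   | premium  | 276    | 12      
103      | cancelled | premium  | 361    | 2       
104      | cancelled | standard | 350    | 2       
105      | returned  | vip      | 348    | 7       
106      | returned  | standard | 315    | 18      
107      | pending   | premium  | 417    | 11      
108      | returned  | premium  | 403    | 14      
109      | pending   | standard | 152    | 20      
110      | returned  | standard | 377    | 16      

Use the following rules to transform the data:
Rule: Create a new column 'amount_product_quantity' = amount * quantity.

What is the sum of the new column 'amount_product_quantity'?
34481

Step 1: For each record, compute amount * quantity
Example calculations:
  156 * 15 = 2340
  276 * 12 = 3312
  361 * 2 = 722
  ...
Step 2: Sum all derived values
Step 3: Total = 34481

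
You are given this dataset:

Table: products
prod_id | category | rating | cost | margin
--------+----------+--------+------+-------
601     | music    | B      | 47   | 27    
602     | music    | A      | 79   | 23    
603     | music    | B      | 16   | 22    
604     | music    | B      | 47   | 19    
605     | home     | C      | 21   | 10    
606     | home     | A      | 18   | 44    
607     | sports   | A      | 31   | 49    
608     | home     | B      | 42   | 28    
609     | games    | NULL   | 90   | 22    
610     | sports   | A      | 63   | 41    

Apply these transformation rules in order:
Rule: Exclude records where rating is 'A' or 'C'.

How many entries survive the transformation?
5

Step 1: Count records to exclude
  - 4 (A) + 1 (C) = 5 records
Step 2: Total records: 10
Step 3: Remaining = 10 - 5 = 5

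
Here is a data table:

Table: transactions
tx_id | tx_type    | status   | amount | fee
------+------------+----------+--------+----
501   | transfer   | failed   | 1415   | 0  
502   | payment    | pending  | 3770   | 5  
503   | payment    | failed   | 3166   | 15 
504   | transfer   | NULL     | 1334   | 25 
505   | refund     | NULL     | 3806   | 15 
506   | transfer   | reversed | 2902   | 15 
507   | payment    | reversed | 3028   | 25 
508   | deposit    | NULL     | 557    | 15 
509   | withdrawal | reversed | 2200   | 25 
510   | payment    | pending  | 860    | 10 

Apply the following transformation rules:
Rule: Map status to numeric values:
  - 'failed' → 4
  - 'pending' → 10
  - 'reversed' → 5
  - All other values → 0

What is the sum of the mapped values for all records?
43

Step 1: Apply mapping to each record
Step 2: Count by status:
  'failed': 2 records × 4 = 8
  'pending': 2 records × 10 = 20
  'reversed': 3 records × 5 = 15
Step 3: Sum all mapped values = 43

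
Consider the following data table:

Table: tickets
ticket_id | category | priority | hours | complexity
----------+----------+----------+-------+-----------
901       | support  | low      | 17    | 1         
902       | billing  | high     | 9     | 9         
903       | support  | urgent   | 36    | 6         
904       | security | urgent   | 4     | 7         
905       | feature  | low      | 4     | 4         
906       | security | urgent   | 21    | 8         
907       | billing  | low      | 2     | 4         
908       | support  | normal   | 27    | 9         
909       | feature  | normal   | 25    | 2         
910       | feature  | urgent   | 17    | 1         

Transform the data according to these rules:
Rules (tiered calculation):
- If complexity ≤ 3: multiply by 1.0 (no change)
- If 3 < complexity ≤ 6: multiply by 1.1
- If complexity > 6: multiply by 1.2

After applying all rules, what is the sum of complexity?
59.0

Step 1: Tier 1 (complexity ≤ 3): 3 records, sum = 4 × 1.0 = 4.0
Step 2: Tier 2 (3 < complexity ≤ 6): 3 records, sum = 14 × 1.1 = 15.4
Step 3: Tier 3 (complexity > 6): 4 records, sum = 33 × 1.2 = 39.6
Step 4: Final sum = 4.0 + 15.4 + 39.6 = 59.0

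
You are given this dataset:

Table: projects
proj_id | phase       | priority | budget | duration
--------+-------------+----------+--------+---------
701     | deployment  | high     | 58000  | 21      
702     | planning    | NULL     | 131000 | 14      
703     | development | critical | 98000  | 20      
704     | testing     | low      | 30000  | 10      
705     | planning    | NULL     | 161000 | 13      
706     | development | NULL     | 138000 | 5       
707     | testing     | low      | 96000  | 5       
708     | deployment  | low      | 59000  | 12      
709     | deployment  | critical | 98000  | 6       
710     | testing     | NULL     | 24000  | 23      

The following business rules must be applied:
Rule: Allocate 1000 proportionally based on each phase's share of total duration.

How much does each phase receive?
deployment: 302.33, development: 193.8, planning: 209.3, testing: 294.57

Step 1: Calculate total duration = 129
Step 2: Calculate each phase's proportion:
  deployment: 39/129 = 30.23% → 302.33
  development: 25/129 = 19.38% → 193.8
  planning: 27/129 = 20.93% → 209.3
  testing: 38/129 = 29.46% → 294.57
Step 3: Verify: sum of allocations ≈ 1000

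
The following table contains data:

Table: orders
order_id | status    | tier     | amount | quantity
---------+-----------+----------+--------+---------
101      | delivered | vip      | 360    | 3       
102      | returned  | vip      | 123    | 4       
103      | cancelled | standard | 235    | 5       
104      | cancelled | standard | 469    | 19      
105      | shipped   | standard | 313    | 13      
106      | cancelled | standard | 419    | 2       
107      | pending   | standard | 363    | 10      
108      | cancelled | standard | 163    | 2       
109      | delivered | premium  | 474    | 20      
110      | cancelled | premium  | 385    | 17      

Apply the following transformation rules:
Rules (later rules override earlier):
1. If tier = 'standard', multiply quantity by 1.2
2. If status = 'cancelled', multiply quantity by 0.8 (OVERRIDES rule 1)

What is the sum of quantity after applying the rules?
90.6

Step 1: Rule 2 takes priority for records with status = 'cancelled'
  - 5 records: 45 × 0.8 = 36.0
Step 2: Rule 1 applies to remaining records with tier = 'standard'
  - 2 records: 23 × 1.2 = 27.6
Step 3: Other records unchanged: 27
Step 4: Final sum = 36.0 + 27.6 + 27 = 90.6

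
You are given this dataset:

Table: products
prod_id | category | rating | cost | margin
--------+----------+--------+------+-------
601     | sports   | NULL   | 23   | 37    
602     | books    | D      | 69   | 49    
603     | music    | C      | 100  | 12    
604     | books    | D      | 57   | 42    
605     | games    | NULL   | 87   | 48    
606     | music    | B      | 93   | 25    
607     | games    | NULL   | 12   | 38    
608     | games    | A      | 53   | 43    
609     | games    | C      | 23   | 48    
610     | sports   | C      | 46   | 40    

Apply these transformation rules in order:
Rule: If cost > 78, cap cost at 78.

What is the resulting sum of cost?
517

Step 1: 3 records have cost > 78
Step 2: These records originally summed to 280
Step 3: After capping: 3 × 78 = 234
Step 4: Unaffected records sum: 283
Step 5: Final sum = 234 + 283 = 517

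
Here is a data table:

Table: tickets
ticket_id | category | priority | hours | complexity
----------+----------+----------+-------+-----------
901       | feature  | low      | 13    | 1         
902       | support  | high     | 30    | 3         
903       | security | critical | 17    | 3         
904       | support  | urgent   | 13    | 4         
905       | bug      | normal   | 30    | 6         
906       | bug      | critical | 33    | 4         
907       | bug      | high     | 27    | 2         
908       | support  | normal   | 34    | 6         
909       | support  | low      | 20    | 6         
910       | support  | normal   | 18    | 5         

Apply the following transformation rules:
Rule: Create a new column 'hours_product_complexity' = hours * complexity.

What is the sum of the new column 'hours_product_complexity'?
986

Step 1: For each record, compute hours * complexity
Example calculations:
  13 * 1 = 13
  30 * 3 = 90
  17 * 3 = 51
  ...
Step 2: Sum all derived values
Step 3: Total = 986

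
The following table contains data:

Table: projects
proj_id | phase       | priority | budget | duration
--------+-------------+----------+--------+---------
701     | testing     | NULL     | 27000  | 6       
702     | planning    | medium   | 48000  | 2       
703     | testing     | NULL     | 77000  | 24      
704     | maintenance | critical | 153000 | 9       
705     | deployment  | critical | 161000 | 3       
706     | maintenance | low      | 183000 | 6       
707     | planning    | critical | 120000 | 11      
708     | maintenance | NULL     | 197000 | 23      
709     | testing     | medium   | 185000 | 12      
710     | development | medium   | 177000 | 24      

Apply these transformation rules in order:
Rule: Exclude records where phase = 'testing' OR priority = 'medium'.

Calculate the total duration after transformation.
52

Step 1: Find records where phase = 'testing' OR priority = 'medium'
Step 2: 5 records match, summing to 68
Step 3: Original sum: 120
Step 4: Remaining sum = 120 - 68 = 52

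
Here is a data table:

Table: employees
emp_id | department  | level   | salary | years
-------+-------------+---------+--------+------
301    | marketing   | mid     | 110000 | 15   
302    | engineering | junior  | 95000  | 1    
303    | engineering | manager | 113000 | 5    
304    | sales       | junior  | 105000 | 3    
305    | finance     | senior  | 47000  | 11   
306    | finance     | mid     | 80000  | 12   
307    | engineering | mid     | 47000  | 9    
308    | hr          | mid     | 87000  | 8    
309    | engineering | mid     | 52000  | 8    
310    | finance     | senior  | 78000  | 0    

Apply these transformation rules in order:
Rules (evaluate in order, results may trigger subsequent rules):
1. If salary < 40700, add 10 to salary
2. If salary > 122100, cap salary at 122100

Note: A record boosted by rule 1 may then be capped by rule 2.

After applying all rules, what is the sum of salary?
814000

Step 1: Apply rule 1 to records with salary < 40700
  - 0 records get bonus of 10
  - Of these, 0 records then exceed 122100 and get capped
Step 2: Apply rule 2 to records with salary > 122100
  - 0 records (original) are capped
Step 3: Calculate final sum = 814000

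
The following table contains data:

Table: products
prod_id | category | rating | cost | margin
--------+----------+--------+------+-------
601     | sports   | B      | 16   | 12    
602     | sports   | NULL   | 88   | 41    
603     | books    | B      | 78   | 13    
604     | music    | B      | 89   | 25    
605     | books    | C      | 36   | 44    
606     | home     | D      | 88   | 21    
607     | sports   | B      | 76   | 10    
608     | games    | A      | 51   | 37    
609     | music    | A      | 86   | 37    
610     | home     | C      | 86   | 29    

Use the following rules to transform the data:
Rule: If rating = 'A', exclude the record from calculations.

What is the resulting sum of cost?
557

Step 1: Identify records where rating = 'A'
Step 2: The excluded records sum to 137
Step 3: Original total cost = 694
Step 4: Remaining total = 694 - 137 = 557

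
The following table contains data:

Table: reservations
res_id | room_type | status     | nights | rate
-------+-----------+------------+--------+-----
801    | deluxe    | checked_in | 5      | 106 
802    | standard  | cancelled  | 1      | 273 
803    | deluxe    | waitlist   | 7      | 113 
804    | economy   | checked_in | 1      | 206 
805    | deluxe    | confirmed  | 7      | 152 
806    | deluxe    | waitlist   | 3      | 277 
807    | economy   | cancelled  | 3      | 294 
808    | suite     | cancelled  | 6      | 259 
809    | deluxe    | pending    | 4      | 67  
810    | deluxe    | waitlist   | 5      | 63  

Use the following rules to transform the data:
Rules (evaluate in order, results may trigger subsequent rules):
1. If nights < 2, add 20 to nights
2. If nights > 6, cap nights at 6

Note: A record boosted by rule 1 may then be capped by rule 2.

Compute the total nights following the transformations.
50

Step 1: Apply rule 1 to records with nights < 2
  - 2 records get bonus of 20
  - Of these, 2 records then exceed 6 and get capped
Step 2: Apply rule 2 to records with nights > 6
  - 2 records (original) are capped
Step 3: Calculate final sum = 50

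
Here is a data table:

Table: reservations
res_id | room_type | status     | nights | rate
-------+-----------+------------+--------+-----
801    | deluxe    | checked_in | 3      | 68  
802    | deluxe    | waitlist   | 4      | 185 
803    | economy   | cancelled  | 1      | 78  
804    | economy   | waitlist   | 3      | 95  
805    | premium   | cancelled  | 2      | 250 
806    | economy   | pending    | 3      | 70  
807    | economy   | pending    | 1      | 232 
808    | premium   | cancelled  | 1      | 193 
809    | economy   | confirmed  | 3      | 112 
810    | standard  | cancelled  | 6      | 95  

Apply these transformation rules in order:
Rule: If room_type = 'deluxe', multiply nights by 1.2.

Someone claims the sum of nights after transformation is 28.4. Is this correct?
Yes, the result is correct.

Step 1: Calculate the correct sum after transformation
Step 2: Apply multiplier 1.2 to records where room_type = 'deluxe'
Step 3: Correct result = 28.4
Step 4: Claimed result = 28.4
Step 5: 28.4 = 28.4 ✓
Conclusion: The claimed result is correct.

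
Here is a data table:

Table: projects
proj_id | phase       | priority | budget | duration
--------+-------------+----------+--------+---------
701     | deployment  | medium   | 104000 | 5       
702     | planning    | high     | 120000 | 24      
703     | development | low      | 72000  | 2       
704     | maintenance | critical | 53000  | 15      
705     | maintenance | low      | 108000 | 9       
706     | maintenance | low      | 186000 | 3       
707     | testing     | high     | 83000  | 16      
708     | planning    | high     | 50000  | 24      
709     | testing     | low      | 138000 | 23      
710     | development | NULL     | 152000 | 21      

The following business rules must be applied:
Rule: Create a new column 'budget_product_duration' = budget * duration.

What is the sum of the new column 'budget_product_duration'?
14763000

Step 1: For each record, compute budget * duration
Example calculations:
  104000 * 5 = 520000
  120000 * 24 = 2880000
  72000 * 2 = 144000
  ...
Step 2: Sum all derived values
Step 3: Total = 14763000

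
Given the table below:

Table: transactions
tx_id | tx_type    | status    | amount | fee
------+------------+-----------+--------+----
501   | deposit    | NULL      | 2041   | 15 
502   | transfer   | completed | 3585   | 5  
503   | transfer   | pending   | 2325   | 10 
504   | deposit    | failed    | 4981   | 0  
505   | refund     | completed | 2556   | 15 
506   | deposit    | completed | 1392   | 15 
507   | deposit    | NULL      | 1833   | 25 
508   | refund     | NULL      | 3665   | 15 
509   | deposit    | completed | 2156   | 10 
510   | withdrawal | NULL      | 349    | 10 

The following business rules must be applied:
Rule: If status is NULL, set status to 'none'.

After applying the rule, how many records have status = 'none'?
4

Step 1: Count records where status IS NULL
Step 2: Found 4 records with NULL status
Step 3: These records will have status set to 'none'
Step 4: Records already having status = 'none': 0
Step 5: Answer: 4 + 0 = 4 records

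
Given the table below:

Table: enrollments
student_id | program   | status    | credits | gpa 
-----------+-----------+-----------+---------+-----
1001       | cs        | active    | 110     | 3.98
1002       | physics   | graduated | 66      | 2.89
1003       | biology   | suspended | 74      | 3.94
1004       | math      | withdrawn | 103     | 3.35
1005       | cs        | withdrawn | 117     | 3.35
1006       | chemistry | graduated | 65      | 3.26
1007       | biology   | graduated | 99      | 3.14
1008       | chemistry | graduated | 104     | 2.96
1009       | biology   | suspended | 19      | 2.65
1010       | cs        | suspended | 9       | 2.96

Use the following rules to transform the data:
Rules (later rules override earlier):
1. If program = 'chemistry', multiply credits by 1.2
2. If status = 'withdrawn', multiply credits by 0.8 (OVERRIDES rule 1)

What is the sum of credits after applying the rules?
755.8

Step 1: Rule 2 takes priority for records with status = 'withdrawn'
  - 2 records: 220 × 0.8 = 176.0
Step 2: Rule 1 applies to remaining records with program = 'chemistry'
  - 2 records: 169 × 1.2 = 202.8
Step 3: Other records unchanged: 377
Step 4: Final sum = 176.0 + 202.8 + 377 = 755.8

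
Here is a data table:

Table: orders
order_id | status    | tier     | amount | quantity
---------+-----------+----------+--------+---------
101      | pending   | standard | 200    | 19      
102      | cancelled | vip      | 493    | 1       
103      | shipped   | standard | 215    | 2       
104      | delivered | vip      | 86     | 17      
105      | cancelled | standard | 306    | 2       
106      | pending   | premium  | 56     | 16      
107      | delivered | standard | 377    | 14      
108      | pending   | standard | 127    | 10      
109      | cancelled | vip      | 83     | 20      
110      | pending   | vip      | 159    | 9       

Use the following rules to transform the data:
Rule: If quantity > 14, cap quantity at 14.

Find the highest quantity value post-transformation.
14

Step 1: Original maximum quantity = 20
Step 2: Apply cap at 14
Step 3: 4 records had quantity > 14 and were capped
Step 4: Maximum after transformation = 14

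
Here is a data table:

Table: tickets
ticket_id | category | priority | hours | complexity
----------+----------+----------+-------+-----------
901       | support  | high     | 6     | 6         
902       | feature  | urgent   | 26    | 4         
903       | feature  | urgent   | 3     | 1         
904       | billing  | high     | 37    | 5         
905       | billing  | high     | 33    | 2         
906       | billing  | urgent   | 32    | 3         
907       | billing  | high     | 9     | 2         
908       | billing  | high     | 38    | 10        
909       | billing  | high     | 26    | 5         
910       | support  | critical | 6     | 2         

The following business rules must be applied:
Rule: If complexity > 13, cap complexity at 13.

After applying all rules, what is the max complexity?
10

Step 1: Original maximum complexity = 10
Step 2: Check cap of 13 against maximum
Step 3: No records exceed the cap (max 10 <= cap 13), so no capping applies
Step 4: Maximum after transformation = 10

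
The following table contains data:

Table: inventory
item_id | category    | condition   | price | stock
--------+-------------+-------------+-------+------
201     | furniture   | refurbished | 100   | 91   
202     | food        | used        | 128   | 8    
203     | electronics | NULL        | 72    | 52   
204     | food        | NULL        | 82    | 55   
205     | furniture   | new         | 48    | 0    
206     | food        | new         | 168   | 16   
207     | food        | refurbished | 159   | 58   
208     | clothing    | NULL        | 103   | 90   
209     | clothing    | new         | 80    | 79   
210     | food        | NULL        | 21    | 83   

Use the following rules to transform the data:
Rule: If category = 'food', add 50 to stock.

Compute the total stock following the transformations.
782

Step 1: Count records where category = 'food': 5
Step 2: Total bonus added: 5 × 50 = 250
Step 3: Original sum of stock: 532
Step 4: Final sum = 532 + 250 = 782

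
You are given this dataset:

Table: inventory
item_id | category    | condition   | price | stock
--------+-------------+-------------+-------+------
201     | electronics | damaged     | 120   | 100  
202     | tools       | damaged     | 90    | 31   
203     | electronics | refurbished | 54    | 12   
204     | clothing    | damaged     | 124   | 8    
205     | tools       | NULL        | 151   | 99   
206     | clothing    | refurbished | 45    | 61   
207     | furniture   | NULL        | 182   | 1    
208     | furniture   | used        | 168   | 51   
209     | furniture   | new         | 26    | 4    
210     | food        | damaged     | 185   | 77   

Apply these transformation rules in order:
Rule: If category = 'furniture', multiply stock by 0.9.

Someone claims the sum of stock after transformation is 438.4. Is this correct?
Yes, the result is correct.

Step 1: Calculate the correct sum after transformation
Step 2: Apply multiplier 0.9 to records where category = 'furniture'
Step 3: Correct result = 438.4
Step 4: Claimed result = 438.4
Step 5: 438.4 = 438.4 ✓
Conclusion: The claimed result is correct.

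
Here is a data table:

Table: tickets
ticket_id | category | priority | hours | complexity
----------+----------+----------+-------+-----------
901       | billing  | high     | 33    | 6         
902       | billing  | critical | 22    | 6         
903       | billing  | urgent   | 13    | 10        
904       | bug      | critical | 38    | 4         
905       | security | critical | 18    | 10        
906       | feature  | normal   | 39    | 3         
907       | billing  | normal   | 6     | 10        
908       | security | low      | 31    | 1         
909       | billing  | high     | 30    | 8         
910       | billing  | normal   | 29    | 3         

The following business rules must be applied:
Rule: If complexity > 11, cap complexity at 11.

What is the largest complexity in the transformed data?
10

Step 1: Original maximum complexity = 10
Step 2: Check cap of 11 against maximum
Step 3: No records exceed the cap (max 10 <= cap 11), so no capping applies
Step 4: Maximum after transformation = 10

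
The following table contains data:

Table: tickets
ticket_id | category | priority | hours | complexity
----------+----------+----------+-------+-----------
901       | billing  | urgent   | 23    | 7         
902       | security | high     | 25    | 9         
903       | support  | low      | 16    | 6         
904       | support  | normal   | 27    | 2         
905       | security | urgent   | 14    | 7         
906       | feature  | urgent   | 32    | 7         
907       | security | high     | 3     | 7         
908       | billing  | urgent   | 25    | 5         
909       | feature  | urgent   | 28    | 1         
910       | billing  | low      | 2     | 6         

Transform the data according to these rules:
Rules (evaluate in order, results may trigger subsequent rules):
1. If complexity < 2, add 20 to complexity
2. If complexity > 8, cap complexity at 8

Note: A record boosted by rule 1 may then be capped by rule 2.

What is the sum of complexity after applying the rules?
63

Step 1: Apply rule 1 to records with complexity < 2
  - 1 records get bonus of 20
  - Of these, 1 records then exceed 8 and get capped
Step 2: Apply rule 2 to records with complexity > 8
  - 1 records (original) are capped
Step 3: Calculate final sum = 63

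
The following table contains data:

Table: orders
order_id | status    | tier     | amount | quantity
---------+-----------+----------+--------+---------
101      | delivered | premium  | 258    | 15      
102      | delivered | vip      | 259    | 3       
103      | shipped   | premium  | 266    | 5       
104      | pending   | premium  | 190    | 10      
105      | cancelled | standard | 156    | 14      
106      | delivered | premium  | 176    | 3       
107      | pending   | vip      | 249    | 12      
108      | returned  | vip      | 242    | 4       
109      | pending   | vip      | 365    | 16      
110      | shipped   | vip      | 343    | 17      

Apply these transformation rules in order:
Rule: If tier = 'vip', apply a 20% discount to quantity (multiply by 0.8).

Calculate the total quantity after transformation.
88.6

Step 1: Records with tier = 'vip' have total quantity = 52
Step 2: Apply multiplier: 52 × 0.8 = 41.6
Step 3: Other records total: 47
Step 4: Final sum = 41.6 + 47 = 88.6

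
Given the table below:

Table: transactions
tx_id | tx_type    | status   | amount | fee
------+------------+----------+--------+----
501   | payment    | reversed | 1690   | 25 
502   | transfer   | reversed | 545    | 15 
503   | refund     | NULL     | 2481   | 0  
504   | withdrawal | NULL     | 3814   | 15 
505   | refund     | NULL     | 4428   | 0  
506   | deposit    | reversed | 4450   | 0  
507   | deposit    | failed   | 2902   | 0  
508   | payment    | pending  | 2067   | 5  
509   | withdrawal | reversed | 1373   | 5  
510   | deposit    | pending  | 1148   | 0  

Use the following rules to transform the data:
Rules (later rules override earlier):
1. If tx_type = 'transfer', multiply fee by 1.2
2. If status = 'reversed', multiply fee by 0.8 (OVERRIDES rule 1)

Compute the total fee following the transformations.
56.0

Step 1: Rule 2 takes priority for records with status = 'reversed'
  - 4 records: 45 × 0.8 = 36.0
Step 2: Rule 1 applies to remaining records with tx_type = 'transfer'
  - 0 records: 0 × 1.2 = 0.0
Step 3: Other records unchanged: 20
Step 4: Final sum = 36.0 + 0.0 + 20 = 56.0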